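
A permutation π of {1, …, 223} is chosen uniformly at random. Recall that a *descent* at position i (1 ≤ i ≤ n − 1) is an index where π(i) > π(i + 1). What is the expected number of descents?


Write X = Σ X_I over i = 1, …, 222, with X_I the indicator of one descent.
There are 222 indicators.
For each fixed i, the pair (π(i), π(i+1)) is a uniformly random ordered pair of distinct values from {1, …, 223}; by symmetry P[π(i) > π(i+1)] = 1/2.
By linearity: E[X] = 222 · (1/2) = (223 − 1) · (1/2) = 111 ≈ 111.0000.

E[X] = 111 = 111.0000.


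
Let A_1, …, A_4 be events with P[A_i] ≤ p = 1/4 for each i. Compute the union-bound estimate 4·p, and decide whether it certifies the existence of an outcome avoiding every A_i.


Union bound: P[∪_{i=1}^{4} A_i] ≤ Σ_i P[A_i] ≤ 4·p = 4·(1/4) = 1.
Numerically: 1 ≈ 1.0000.
Is 1 < 1? NO.
Since the bound 1 is ≥ 1, the union bound is uninformative here; it does NOT by itself certify existence.

4·p = 1 ≈ 1.0000; existence NOT certified by the union bound.


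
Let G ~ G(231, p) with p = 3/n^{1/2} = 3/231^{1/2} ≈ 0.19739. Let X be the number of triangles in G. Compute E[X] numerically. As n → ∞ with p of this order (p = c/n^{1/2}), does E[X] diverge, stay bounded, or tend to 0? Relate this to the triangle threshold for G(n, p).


Number of potential triangles: C(231, 3) = 2027795.
Each occurs with probability p³ ≈ (0.19739)³ ≈ 7.6903445e-03.
By linearity: E[X] = C(231, 3)·p³ ≈ 2027795 · 7.6903445e-03 ≈ 15594.44210.
Since α = 1/2 < 1, p = c/n^{1/2} ≫ 1/n is above the triangle threshold p ~ 1/n. Asymptotically E[X] ~ (c³/6)·n^{3(1−α)} = (3³/6)·n^{1.5} → ∞; triangles are abundant w.h.p.

E[X] ≈ 15594.44210; in regime p = Θ(1/n^{1/2}) E[X] diverges (above the triangle threshold p ~ 1/n).


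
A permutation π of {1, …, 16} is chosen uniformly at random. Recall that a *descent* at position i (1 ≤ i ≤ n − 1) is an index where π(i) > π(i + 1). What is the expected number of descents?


Write X = Σ X_I over i = 1, …, 15, with X_I the indicator of one descent.
There are 15 indicators.
For each fixed i, the pair (π(i), π(i+1)) is a uniformly random ordered pair of distinct values from {1, …, 16}; by symmetry P[π(i) > π(i+1)] = 1/2.
By linearity: E[X] = 15 · (1/2) = (16 − 1) · (1/2) = 15/2 ≈ 7.500000.

E[X] = 15/2 = 7.500000.


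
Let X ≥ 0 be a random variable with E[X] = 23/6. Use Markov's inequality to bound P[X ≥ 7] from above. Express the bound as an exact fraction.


μ = E[X] = 23/6, a = 7.
Markov: P[X ≥ 7] ≤ μ/a = (23/6)/7 = 23/42.
Numerically: ≈ 0.548.
(Since a = 7 > μ = 3.833, the bound 23/42 is < 1 and informative.)

P[X ≥ 7] ≤ 23/42 ≈ 0.548.


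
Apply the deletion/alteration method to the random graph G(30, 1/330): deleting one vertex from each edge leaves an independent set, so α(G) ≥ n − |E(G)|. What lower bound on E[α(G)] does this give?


E[|E(G)|] = C(30, 2)·p = 435 · (1/330) = 29/22.
E[α(G)] ≥ n − E[|E(G)|] = 30 − 29/22 = 631/22.
Numerically: ≈ 28.682.
(This is only a lower bound; the true E[α(G)] may be larger.)

E[α(G)] ≥ 631/22 ≈ 28.682.


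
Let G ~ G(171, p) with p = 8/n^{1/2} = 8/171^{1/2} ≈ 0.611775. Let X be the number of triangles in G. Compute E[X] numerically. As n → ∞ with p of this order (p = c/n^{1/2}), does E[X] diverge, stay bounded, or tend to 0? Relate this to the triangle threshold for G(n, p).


Number of potential triangles: C(171, 3) = 818805.
Each occurs with probability p³ ≈ (0.611775)³ ≈ 2.28968530e-01.
By linearity: E[X] = C(171, 3)·p³ ≈ 818805 · 2.28968530e-01 ≈ 187480.576970.
Since α = 1/2 < 1, p = c/n^{1/2} ≫ 1/n is above the triangle threshold p ~ 1/n. Asymptotically E[X] ~ (c³/6)·n^{3(1−α)} = (8³/6)·n^{1.5} → ∞; triangles are abundant w.h.p.

E[X] ≈ 187480.576970; in regime p = Θ(1/n^{1/2}) E[X] diverges (above the triangle threshold p ~ 1/n).


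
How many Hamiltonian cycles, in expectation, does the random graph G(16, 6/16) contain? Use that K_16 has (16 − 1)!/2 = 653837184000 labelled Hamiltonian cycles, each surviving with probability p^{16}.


K_16 has (16 − 1)!/2 = 653837184000 labelled Hamiltonian cycles.
For each such Hamiltonian cycle H, let X_H = 1 if all 16 edges of H are present in G. Then P[X_H = 1] = p^{16} = (3/8)^{16} = 43046721/281474976710656.
By linearity of expectation: E[X] = Σ_H E[X_H] = 653837184000 · p^{16} = 653837184000 · 43046721/281474976710656 = 27485885585032875/274877906944.
Numerically: E[X] ≈ 99993.

E[X] = 653837184000 · (3/8)^{16} = 27485885585032875/274877906944 ≈ 99993.


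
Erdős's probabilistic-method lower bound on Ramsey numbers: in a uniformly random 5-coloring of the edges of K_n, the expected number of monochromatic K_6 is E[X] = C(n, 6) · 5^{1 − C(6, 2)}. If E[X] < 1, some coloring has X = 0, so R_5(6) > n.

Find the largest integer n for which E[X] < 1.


We need C(n, 6) · 5^{1 − 15} < 1, i.e. C(n, 6) < 5^{15 − 1} = 6103515625.
Check values of n near the boundary:
  n = 125: C(125, 6) = 4690625500; 4690625500 < 6103515625? YES
  n = 126: C(126, 6) = 4925156775; 4925156775 < 6103515625? YES
  n = 127: C(127, 6) = 5169379425; 5169379425 < 6103515625? YES
  n = 128: C(128, 6) = 5423611200; 5423611200 < 6103515625? YES
  n = 129: C(129, 6) = 5688177600; 5688177600 < 6103515625? YES
  n = 130: C(130, 6) = 5963412000; 5963412000 < 6103515625? YES
  n = 131: C(131, 6) = 6249655776; 6249655776 < 6103515625? NO
  n = 132: C(132, 6) = 6547258432; 6547258432 < 6103515625? NO
The largest n with C(n, 6) < 6103515625 is n = 130 (where E[X] = 47707296/48828125 ≈ 0.9770). Hence R_5(6) > 130, i.e. R_5(6) ≥ 131.

Largest n = 130; hence R_5(6) > 130.


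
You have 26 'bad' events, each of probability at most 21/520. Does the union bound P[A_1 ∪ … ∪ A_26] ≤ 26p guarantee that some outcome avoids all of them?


Union bound: P[∪_{i=1}^{26} A_i] ≤ Σ_i P[A_i] ≤ 26·p = 26·(21/520) = 21/20.
Numerically: 21/20 ≈ 1.05000.
Is 21/20 < 1? NO.
Since the bound 21/20 is ≥ 1, the union bound is uninformative here; it does NOT by itself certify existence.

26·p = 21/20 ≈ 1.05000; existence NOT certified by the union bound.


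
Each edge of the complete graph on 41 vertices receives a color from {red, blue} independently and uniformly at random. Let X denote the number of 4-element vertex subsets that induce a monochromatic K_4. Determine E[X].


Let X = Σ_S X_S over the C(41, 4) = 101270 subsets S of size 4, where X_S = 1 if the K_4 on S is monochromatic.
For a fixed S, the K_4 on S has C(4, 2) = 6 edges. P[all 6 edges red] = (1/2)^6, and likewise for blue, so P[monochromatic] = 2·(1/2)^6 = 2^{1 − 6} = 1/32.
Summing: E[X] = C(41, 4) · 2^{1 − 6} = 101270 · 1/32 = 50635/16.
Numerically: E[X] ≈ 3164.688.

E[X] = C(41,4)·2^(1−C(4,2)) = 50635/16 ≈ 3164.688.


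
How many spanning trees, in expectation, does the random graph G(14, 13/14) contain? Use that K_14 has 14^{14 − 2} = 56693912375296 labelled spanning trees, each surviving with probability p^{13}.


K_14 has 14^{14 − 2} = 56693912375296 labelled spanning trees.
For each such spanning tree H, let X_H = 1 if all 13 edges of H are present in G. Then P[X_H = 1] = p^{13} = (13/14)^{13} = 302875106592253/793714773254144.
Summing the indicators: E[X] = Σ_H E[X_H] = 56693912375296 · p^{13} = 56693912375296 · 302875106592253/793714773254144 = 302875106592253/14.
Numerically: E[X] ≈ 2.16e+13.

E[X] = 56693912375296 · (13/14)^{13} = 302875106592253/14 ≈ 2.16e+13.


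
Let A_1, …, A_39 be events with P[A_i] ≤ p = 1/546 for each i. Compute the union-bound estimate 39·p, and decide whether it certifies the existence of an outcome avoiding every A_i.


Union bound: P[∪_{i=1}^{39} A_i] ≤ Σ_i P[A_i] ≤ 39·p = 39·(1/546) = 1/14.
Numerically: 1/14 ≈ 0.0714.
Is 1/14 < 1? YES.
Since P[∪ A_i] ≤ 1/14 < 1, the complement has P[∩ A_i^c] ≥ 1 − 1/14 = 13/14 > 0, so some outcome avoids every A_i.

39·p = 1/14 ≈ 0.0714; existence CERTIFIED by the union bound.


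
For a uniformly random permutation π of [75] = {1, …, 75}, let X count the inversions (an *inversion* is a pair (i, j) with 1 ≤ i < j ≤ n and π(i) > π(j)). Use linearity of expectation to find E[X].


Write X = Σ X_I over the C(75, 2) = 2775 pairs i < j, with X_I the indicator of one inversion.
There are 2775 indicators.
For each fixed pair i < j, the values π(i) and π(j) are two distinct elements of {1, …, 75} in uniformly random order; by symmetry P[π(i) > π(j)] = 1/2.
By linearity: E[X] = 2775 · (1/2) = C(75, 2) · (1/2) = 2775/2 = 2775/2 ≈ 1387.5000.

E[X] = 2775/2 = 1387.5000.


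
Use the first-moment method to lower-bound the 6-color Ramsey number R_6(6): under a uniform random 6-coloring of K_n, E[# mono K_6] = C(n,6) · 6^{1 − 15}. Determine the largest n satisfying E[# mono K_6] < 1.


We need C(n, 6) · 6^{1 − 15} < 1, i.e. C(n, 6) < 6^{15 − 1} = 78364164096.
Check values of n near the boundary:
  n = 195: C(195, 6) = 70656049360; 70656049360 < 78364164096? YES
  n = 196: C(196, 6) = 72887293024; 72887293024 < 78364164096? YES
  n = 197: C(197, 6) = 75176946208; 75176946208 < 78364164096? YES
  n = 198: C(198, 6) = 77526225777; 77526225777 < 78364164096? YES
  n = 199: C(199, 6) = 79936367511; 79936367511 < 78364164096? NO
  n = 200: C(200, 6) = 82408626300; 82408626300 < 78364164096? NO
  n = 201: C(201, 6) = 84944276340; 84944276340 < 78364164096? NO
The largest n with C(n, 6) < 78364164096 is n = 198 (where E[X] = 25842075259/26121388032 ≈ 0.98931). Hence R_6(6) > 198, i.e. R_6(6) ≥ 199.

Largest n = 198; hence R_6(6) > 198.


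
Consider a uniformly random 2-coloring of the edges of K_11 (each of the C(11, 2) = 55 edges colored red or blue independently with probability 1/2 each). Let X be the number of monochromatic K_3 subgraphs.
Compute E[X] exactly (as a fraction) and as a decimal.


Let X = Σ_S X_S over the C(11, 3) = 165 subsets S of size 3, where X_S = 1 if the K_3 on S is monochromatic.
For a fixed S, the K_3 on S has C(3, 2) = 3 edges. P[all 3 edges red] = (1/2)^3, and likewise for blue, so P[monochromatic] = 2·(1/2)^3 = 2^{1 − 3} = 1/4.
Summing: E[X] = C(11, 3) · 2^{1 − 3} = 165 · 1/4 = 165/4.
Numerically: E[X] ≈ 41.250000.

E[X] = C(11,3)·2^(1−C(3,2)) = 165/4 ≈ 41.250000.


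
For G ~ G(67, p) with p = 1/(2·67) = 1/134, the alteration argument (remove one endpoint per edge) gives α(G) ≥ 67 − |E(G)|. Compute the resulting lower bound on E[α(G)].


E[|E(G)|] = C(67, 2)·p = 2211 · (1/134) = 33/2.
E[α(G)] ≥ n − E[|E(G)|] = 67 − 33/2 = 101/2.
Numerically: ≈ 50.50000.
(This is only a lower bound; the true E[α(G)] may be larger.)

E[α(G)] ≥ 101/2 ≈ 50.50000.


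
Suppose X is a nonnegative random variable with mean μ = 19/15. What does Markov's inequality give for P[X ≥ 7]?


μ = E[X] = 19/15, a = 7.
Markov: P[X ≥ 7] ≤ μ/a = (19/15)/7 = 19/105.
Numerically: ≈ 0.1810.
(Since a = 7 > μ = 1.2667, the bound 19/105 is < 1 and informative.)

P[X ≥ 7] ≤ 19/105 ≈ 0.1810.


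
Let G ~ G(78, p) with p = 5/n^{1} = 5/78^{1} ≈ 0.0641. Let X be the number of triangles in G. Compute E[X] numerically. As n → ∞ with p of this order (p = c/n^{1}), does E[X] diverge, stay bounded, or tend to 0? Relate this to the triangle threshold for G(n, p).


Number of potential triangles: C(78, 3) = 76076.
Each occurs with probability p³ ≈ (0.0641)³ ≈ 2.63406e-04.
By linearity: E[X] = C(78, 3)·p³ ≈ 76076 · 2.63406e-04 ≈ 20.039.
Here α = 1, so p = 5/n is exactly at the triangle threshold p ~ 1/n. Asymptotically E[X] → c³/6 = 5³/6 = 125/6 ≈ 20.833, a bounded constant. In this regime the triangle count is asymptotically Poisson(c³/6).

E[X] ≈ 20.039; in regime p = Θ(1/n^{1}) E[X] stays bounded (at the triangle threshold p ~ 1/n).


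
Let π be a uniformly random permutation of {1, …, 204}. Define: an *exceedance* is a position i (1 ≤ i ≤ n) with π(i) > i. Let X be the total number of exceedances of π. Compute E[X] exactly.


Write X = Σ_{i=1}^{204} X_i, where X_i = 1_{π(i) > i}.
For each fixed i, π(i) is uniform over {1, …, 204} (marginal of a uniform permutation), so P[π(i) > i] = (n − i)/n. Summing: Σ_{i=1}^{204} (n − i)/n = (0 + 1 + … + 203)/204 = 204(204 − 1)/(2·204) = (204 − 1)/2.
Hence E[X] = Σ_{i=1}^{204} (204 − i)/204 = 203/2 ≈ 101.500.

E[X] = 203/2 = 101.500.


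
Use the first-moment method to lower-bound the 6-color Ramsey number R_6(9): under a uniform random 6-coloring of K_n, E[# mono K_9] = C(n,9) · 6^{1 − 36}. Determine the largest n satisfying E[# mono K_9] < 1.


We need C(n, 9) · 6^{1 − 36} < 1, i.e. C(n, 9) < 6^{36 − 1} = 1719070799748422591028658176.
Check values of n near the boundary:
  n = 4403: C(4403, 9) = 1699894433046281918452233150; 1699894433046281918452233150 < 1719070799748422591028658176? YES
  n = 4404: C(4404, 9) = 1703375445537161676647015880; 1703375445537161676647015880 < 1719070799748422591028658176? YES
  n = 4405: C(4405, 9) = 1706862792900636302463627150; 1706862792900636302463627150 < 1719070799748422591028658176? YES
  n = 4406: C(4406, 9) = 1710356485221788389505285700; 1710356485221788389505285700 < 1719070799748422591028658176? YES
  n = 4407: C(4407, 9) = 1713856532599459170657070050; 1713856532599459170657070050 < 1719070799748422591028658176? YES
  n = 4408: C(4408, 9) = 1717362945146264156457459600; 1717362945146264156457459600 < 1719070799748422591028658176? YES
  n = 4409: C(4409, 9) = 1720875732988608787686577131; 1720875732988608787686577131 < 1719070799748422591028658176? NO
The largest n with C(n, 9) < 1719070799748422591028658176 is n = 4408 (where E[X] = 35778394690547169926197075/35813974994758803979763712 ≈ 0.9990065). Hence R_6(9) > 4408, i.e. R_6(9) ≥ 4409.

Largest n = 4408; hence R_6(9) > 4408.


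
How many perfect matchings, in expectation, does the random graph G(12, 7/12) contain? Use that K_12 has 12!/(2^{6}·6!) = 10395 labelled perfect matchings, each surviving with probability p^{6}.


K_12 has 12!/(2^{6}·6!) = 10395 labelled perfect matchings.
For each such perfect matching H, let X_H = 1 if all 6 edges of H are present in G. Then P[X_H = 1] = p^{6} = (7/12)^{6} = 117649/2985984.
By linearity: E[X] = Σ_H E[X_H] = 10395 · p^{6} = 10395 · 117649/2985984 = 45294865/110592.
Numerically: E[X] ≈ 409.6.

E[X] = 10395 · (7/12)^{6} = 45294865/110592 ≈ 409.6.


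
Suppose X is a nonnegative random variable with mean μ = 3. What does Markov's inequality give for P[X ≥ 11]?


μ = E[X] = 3, a = 11.
Markov: P[X ≥ 11] ≤ μ/a = (3)/11 = 3/11.
Numerically: ≈ 0.273.
(Since a = 11 > μ = 3.000, the bound 3/11 is < 1 and informative.)

P[X ≥ 11] ≤ 3/11 ≈ 0.273.


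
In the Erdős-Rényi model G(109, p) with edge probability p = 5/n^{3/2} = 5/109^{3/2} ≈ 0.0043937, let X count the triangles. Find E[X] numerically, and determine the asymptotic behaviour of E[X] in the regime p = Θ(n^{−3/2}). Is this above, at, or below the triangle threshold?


Number of potential triangles: C(109, 3) = 209934.
Each occurs with probability p³ ≈ (0.0043937)³ ≈ 8.4818536e-08.
By linearity: E[X] = C(109, 3)·p³ ≈ 209934 · 8.4818536e-08 ≈ 0.01781.
Since α = 3/2 > 1, p = c/n^{3/2} = o(1/n) is below the triangle threshold p ~ 1/n. Asymptotically E[X] ~ (c³/6)·n^{3(1−α)} = (5³/6)·n^{-1.5} → 0, so by Markov's inequality G has no triangles w.h.p.

E[X] ≈ 0.01781; in regime p = Θ(1/n^{3/2}) E[X] tends to 0 (below the triangle threshold p ~ 1/n).


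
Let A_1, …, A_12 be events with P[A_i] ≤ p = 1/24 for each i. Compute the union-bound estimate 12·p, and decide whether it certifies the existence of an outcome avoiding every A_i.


Union bound: P[∪_{i=1}^{12} A_i] ≤ Σ_i P[A_i] ≤ 12·p = 12·(1/24) = 1/2.
Numerically: 1/2 ≈ 0.50000.
Is 1/2 < 1? YES.
Since P[∪ A_i] ≤ 1/2 < 1, the complement has P[∩ A_i^c] ≥ 1 − 1/2 = 1/2 > 0, so some outcome avoids every A_i.

12·p = 1/2 ≈ 0.50000; existence CERTIFIED by the union bound.


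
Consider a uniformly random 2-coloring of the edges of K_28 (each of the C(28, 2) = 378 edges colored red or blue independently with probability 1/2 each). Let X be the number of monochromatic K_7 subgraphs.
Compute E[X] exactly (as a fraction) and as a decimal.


Let X = Σ_S X_S over the C(28, 7) = 1184040 subsets S of size 7, where X_S = 1 if the K_7 on S is monochromatic.
For a fixed S, the K_7 on S has C(7, 2) = 21 edges. P[all 21 edges red] = (1/2)^21, and likewise for blue, so P[monochromatic] = 2·(1/2)^21 = 2^{1 − 21} = 1/1048576.
By linearity of expectation: E[X] = C(28, 7) · 2^{1 − 21} = 1184040 · 1/1048576 = 148005/131072.
Numerically: E[X] ≈ 1.129189.

E[X] = C(28,7)·2^(1−C(7,2)) = 148005/131072 ≈ 1.129189.


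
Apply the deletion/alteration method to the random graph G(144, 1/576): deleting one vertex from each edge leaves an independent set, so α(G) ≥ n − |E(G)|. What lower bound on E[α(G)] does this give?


E[|E(G)|] = C(144, 2)·p = 10296 · (1/576) = 143/8.
E[α(G)] ≥ n − E[|E(G)|] = 144 − 143/8 = 1009/8.
Numerically: ≈ 126.125.
(This is only a lower bound; the true E[α(G)] may be larger.)

E[α(G)] ≥ 1009/8 ≈ 126.125.


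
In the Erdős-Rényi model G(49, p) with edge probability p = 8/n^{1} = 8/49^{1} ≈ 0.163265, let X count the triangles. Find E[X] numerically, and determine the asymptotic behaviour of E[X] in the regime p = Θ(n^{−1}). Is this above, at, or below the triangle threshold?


Number of potential triangles: C(49, 3) = 18424.
Each occurs with probability p³ ≈ (0.163265)³ ≈ 4.35192819e-03.
By linearity: E[X] = C(49, 3)·p³ ≈ 18424 · 4.35192819e-03 ≈ 80.179925.
Here α = 1, so p = 8/n is exactly at the triangle threshold p ~ 1/n. Asymptotically E[X] → c³/6 = 8³/6 = 256/3 ≈ 85.333333, a bounded constant. In this regime the triangle count is asymptotically Poisson(c³/6).

E[X] ≈ 80.179925; in regime p = Θ(1/n^{1}) E[X] stays bounded (at the triangle threshold p ~ 1/n).


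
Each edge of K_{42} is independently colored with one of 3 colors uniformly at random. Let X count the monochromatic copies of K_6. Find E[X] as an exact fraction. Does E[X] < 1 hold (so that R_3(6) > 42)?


E[X] = C(42, 6) · 3^{1 − 15} = 5245786 · 3^{−14} = 5245786/4782969.
As a reduced fraction: E[X] = 5245786/4782969 ≈ 1.0968.
Is E[X] < 1? NO.
Since E[X] ≥ 1, the first-moment bound is inconclusive at n = 42; it does NOT by itself certify R_3(6) > 42.

E[X] = 5245786/4782969 ≈ 1.0968; E[X] ≥ 1; first-moment method inconclusive here.


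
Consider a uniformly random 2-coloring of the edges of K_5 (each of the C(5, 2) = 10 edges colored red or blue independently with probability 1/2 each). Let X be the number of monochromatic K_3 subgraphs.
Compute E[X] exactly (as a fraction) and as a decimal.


Let X = Σ_S X_S over the C(5, 3) = 10 subsets S of size 3, where X_S = 1 if the K_3 on S is monochromatic.
For a fixed S, the K_3 on S has C(3, 2) = 3 edges. P[all 3 edges red] = (1/2)^3, and likewise for blue, so P[monochromatic] = 2·(1/2)^3 = 2^{1 − 3} = 1/4.
Summing: E[X] = C(5, 3) · 2^{1 − 3} = 10 · 1/4 = 5/2.
Numerically: E[X] ≈ 2.5000.

E[X] = C(5,3)·2^(1−C(3,2)) = 5/2 ≈ 2.5000.


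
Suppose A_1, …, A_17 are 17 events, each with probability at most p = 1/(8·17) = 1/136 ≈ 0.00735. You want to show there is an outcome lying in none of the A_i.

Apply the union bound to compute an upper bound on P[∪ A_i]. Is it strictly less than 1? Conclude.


Union bound: P[∪_{i=1}^{17} A_i] ≤ Σ_i P[A_i] ≤ 17·p = 17·(1/136) = 1/8.
Numerically: 1/8 ≈ 0.12500.
Is 1/8 < 1? YES.
Since P[∪ A_i] ≤ 1/8 < 1, the complement has P[∩ A_i^c] ≥ 1 − 1/8 = 7/8 > 0, so some outcome avoids every A_i.

17·p = 1/8 ≈ 0.12500; existence CERTIFIED by the union bound.


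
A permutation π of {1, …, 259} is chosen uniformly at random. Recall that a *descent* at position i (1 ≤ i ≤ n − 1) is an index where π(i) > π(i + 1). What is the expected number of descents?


Write X = Σ X_I over i = 1, …, 258, with X_I the indicator of one descent.
There are 258 indicators.
For each fixed i, the pair (π(i), π(i+1)) is a uniformly random ordered pair of distinct values from {1, …, 259}; by symmetry P[π(i) > π(i+1)] = 1/2.
By linearity: E[X] = 258 · (1/2) = (259 − 1) · (1/2) = 129 ≈ 129.000000.

E[X] = 129 = 129.000000.


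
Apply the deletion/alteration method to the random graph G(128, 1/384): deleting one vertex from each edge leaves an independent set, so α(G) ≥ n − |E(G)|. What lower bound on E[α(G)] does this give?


E[|E(G)|] = C(128, 2)·p = 8128 · (1/384) = 127/6.
E[α(G)] ≥ n − E[|E(G)|] = 128 − 127/6 = 641/6.
Numerically: ≈ 106.83333.
(This is only a lower bound; the true E[α(G)] may be larger.)

E[α(G)] ≥ 641/6 ≈ 106.83333.


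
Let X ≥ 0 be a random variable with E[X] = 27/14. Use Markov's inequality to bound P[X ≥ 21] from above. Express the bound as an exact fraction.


μ = E[X] = 27/14, a = 21.
Markov: P[X ≥ 21] ≤ μ/a = (27/14)/21 = 9/98.
Numerically: ≈ 0.092.
(Since a = 21 > μ = 1.929, the bound 9/98 is < 1 and informative.)

P[X ≥ 21] ≤ 9/98 ≈ 0.092.


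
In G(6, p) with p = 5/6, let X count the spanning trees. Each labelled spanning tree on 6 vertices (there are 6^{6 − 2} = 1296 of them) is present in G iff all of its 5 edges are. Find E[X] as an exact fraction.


K_6 has 6^{6 − 2} = 1296 labelled spanning trees.
For each such spanning tree H, let X_H = 1 if all 5 edges of H are present in G. Then P[X_H = 1] = p^{5} = (5/6)^{5} = 3125/7776.
By linearity of expectation: E[X] = Σ_H E[X_H] = 1296 · p^{5} = 1296 · 3125/7776 = 3125/6.
Numerically: E[X] ≈ 520.83.

E[X] = 1296 · (5/6)^{5} = 3125/6 ≈ 520.83.


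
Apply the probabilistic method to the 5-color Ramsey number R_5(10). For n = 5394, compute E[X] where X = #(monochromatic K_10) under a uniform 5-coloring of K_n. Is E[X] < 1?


E[X] = C(5394, 10) · 5^{1 − 45} = 5697982524930156243149785372878 · 5^{−44} = 5697982524930156243149785372878/5684341886080801486968994140625.
As a reduced fraction: E[X] = 5697982524930156243149785372878/5684341886080801486968994140625 ≈ 1.002.
Is E[X] < 1? NO.
Since E[X] ≥ 1, the first-moment bound is inconclusive at n = 5394; it does NOT by itself certify R_5(10) > 5394.

E[X] = 5697982524930156243149785372878/5684341886080801486968994140625 ≈ 1.002; E[X] ≥ 1; first-moment method inconclusive here.


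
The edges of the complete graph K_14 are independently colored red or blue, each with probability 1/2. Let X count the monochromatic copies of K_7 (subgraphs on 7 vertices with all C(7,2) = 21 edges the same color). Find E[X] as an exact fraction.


Let X = Σ_S X_S over the C(14, 7) = 3432 subsets S of size 7, where X_S = 1 if the K_7 on S is monochromatic.
For a fixed S, the K_7 on S has C(7, 2) = 21 edges. P[all 21 edges red] = (1/2)^21, and likewise for blue, so P[monochromatic] = 2·(1/2)^21 = 2^{1 − 21} = 1/1048576.
By linearity: E[X] = C(14, 7) · 2^{1 − 21} = 3432 · 1/1048576 = 429/131072.
Numerically: E[X] ≈ 0.0033.

E[X] = C(14,7)·2^(1−C(7,2)) = 429/131072 ≈ 0.0033.


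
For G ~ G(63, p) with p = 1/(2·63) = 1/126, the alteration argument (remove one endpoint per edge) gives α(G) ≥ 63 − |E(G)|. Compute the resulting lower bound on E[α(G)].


E[|E(G)|] = C(63, 2)·p = 1953 · (1/126) = 31/2.
E[α(G)] ≥ n − E[|E(G)|] = 63 − 31/2 = 95/2.
Numerically: ≈ 47.50000.
(This is only a lower bound; the true E[α(G)] may be larger.)

E[α(G)] ≥ 95/2 ≈ 47.50000.


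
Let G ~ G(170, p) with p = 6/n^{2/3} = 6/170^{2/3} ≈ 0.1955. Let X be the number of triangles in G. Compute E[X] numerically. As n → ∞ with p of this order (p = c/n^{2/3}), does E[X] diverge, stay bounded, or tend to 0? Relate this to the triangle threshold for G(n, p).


Number of potential triangles: C(170, 3) = 804440.
Each occurs with probability p³ ≈ (0.1955)³ ≈ 7.474048e-03.
By linearity: E[X] = C(170, 3)·p³ ≈ 804440 · 7.474048e-03 ≈ 6012.4235.
Since α = 2/3 < 1, p = c/n^{2/3} ≫ 1/n is above the triangle threshold p ~ 1/n. Asymptotically E[X] ~ (c³/6)·n^{3(1−α)} = (6³/6)·n^{1} → ∞; triangles are abundant w.h.p.

E[X] ≈ 6012.4235; in regime p = Θ(1/n^{2/3}) E[X] diverges (above the triangle threshold p ~ 1/n).


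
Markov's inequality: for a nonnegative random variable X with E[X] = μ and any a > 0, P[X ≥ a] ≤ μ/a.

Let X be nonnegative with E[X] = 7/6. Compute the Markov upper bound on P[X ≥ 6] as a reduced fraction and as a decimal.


μ = E[X] = 7/6, a = 6.
Markov: P[X ≥ 6] ≤ μ/a = (7/6)/6 = 7/36.
Numerically: ≈ 0.1944.
(Since a = 6 > μ = 1.1667, the bound 7/36 is < 1 and informative.)

P[X ≥ 6] ≤ 7/36 ≈ 0.1944.


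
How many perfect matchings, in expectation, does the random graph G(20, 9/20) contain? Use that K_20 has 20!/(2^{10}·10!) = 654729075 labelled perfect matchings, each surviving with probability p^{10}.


K_20 has 20!/(2^{10}·10!) = 654729075 labelled perfect matchings.
For each such perfect matching H, let X_H = 1 if all 10 edges of H are present in G. Then P[X_H = 1] = p^{10} = (9/20)^{10} = 3486784401/10240000000000.
By linearity of expectation: E[X] = Σ_H E[X_H] = 654729075 · p^{10} = 654729075 · 3486784401/10240000000000 = 91315965023646363/409600000000.
Numerically: E[X] ≈ 2.23e+05.

E[X] = 654729075 · (9/20)^{10} = 91315965023646363/409600000000 ≈ 2.23e+05.


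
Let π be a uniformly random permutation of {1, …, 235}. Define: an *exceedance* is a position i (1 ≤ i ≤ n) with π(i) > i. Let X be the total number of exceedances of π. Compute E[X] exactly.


Write X = Σ_{i=1}^{235} X_i, where X_i = 1_{π(i) > i}.
For each fixed i, π(i) is uniform over {1, …, 235} (marginal of a uniform permutation), so P[π(i) > i] = (n − i)/n. Summing: Σ_{i=1}^{235} (n − i)/n = (0 + 1 + … + 234)/235 = 235(235 − 1)/(2·235) = (235 − 1)/2.
Hence E[X] = Σ_{i=1}^{235} (235 − i)/235 = 117 ≈ 117.000000.

E[X] = 117 = 117.000000.


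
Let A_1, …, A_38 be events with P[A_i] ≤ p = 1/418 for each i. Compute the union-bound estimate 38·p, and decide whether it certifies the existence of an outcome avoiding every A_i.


Union bound: P[∪_{i=1}^{38} A_i] ≤ Σ_i P[A_i] ≤ 38·p = 38·(1/418) = 1/11.
Numerically: 1/11 ≈ 0.0909091.
Is 1/11 < 1? YES.
Since P[∪ A_i] ≤ 1/11 < 1, the complement has P[∩ A_i^c] ≥ 1 − 1/11 = 10/11 > 0, so some outcome avoids every A_i.

38·p = 1/11 ≈ 0.0909091; existence CERTIFIED by the union bound.


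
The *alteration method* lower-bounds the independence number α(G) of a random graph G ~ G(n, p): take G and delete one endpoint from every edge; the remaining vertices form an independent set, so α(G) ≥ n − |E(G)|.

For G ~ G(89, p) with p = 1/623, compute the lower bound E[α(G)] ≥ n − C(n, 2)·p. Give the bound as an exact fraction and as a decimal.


E[|E(G)|] = C(89, 2)·p = 3916 · (1/623) = 44/7.
E[α(G)] ≥ n − E[|E(G)|] = 89 − 44/7 = 579/7.
Numerically: ≈ 82.714286.
(This is only a lower bound; the true E[α(G)] may be larger.)

E[α(G)] ≥ 579/7 ≈ 82.714286.


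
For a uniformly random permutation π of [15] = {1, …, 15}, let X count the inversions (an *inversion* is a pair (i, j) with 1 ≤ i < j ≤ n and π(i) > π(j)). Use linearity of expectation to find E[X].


Write X = Σ X_I over the C(15, 2) = 105 pairs i < j, with X_I the indicator of one inversion.
There are 105 indicators.
For each fixed pair i < j, the values π(i) and π(j) are two distinct elements of {1, …, 15} in uniformly random order; by symmetry P[π(i) > π(j)] = 1/2.
By linearity: E[X] = 105 · (1/2) = C(15, 2) · (1/2) = 105/2 = 105/2 ≈ 52.5000.

E[X] = 105/2 = 52.5000.


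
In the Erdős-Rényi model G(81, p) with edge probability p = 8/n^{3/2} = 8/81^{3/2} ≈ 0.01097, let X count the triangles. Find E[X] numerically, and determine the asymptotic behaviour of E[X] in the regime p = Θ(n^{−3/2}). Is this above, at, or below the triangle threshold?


Number of potential triangles: C(81, 3) = 85320.
Each occurs with probability p³ ≈ (0.01097)³ ≈ 1.321561e-06.
By linearity: E[X] = C(81, 3)·p³ ≈ 85320 · 1.321561e-06 ≈ 0.1128.
Since α = 3/2 > 1, p = c/n^{3/2} = o(1/n) is below the triangle threshold p ~ 1/n. Asymptotically E[X] ~ (c³/6)·n^{3(1−α)} = (8³/6)·n^{-1.5} → 0, so by Markov's inequality G has no triangles w.h.p.

E[X] ≈ 0.1128; in regime p = Θ(1/n^{3/2}) E[X] tends to 0 (below the triangle threshold p ~ 1/n).


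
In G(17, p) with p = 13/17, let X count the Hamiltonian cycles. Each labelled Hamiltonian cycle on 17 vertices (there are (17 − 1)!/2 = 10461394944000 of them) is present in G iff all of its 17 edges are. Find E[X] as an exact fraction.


K_17 has (17 − 1)!/2 = 10461394944000 labelled Hamiltonian cycles.
For each such Hamiltonian cycle H, let X_H = 1 if all 17 edges of H are present in G. Then P[X_H = 1] = p^{17} = (13/17)^{17} = 8650415919381337933/827240261886336764177.
By linearity: E[X] = Σ_H E[X_H] = 10461394944000 · p^{17} = 10461394944000 · 8650415919381337933/827240261886336764177 = 90495417362513040260241610752000/827240261886336764177.
Numerically: E[X] ≈ 1.09394e+11.

E[X] = 10461394944000 · (13/17)^{17} = 90495417362513040260241610752000/827240261886336764177 ≈ 1.09394e+11.


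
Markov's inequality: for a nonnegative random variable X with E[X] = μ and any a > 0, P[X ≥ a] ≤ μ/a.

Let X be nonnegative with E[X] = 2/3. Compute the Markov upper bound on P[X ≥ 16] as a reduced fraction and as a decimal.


μ = E[X] = 2/3, a = 16.
Markov: P[X ≥ 16] ≤ μ/a = (2/3)/16 = 1/24.
Numerically: ≈ 0.041667.
(Since a = 16 > μ = 0.666667, the bound 1/24 is < 1 and informative.)

P[X ≥ 16] ≤ 1/24 ≈ 0.041667.


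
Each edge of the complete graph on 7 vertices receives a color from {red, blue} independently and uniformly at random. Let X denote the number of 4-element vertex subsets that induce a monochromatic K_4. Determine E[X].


Let X = Σ_S X_S over the C(7, 4) = 35 subsets S of size 4, where X_S = 1 if the K_4 on S is monochromatic.
For a fixed S, the K_4 on S has C(4, 2) = 6 edges. P[all 6 edges red] = (1/2)^6, and likewise for blue, so P[monochromatic] = 2·(1/2)^6 = 2^{1 − 6} = 1/32.
Summing: E[X] = C(7, 4) · 2^{1 − 6} = 35 · 1/32 = 35/32.
Numerically: E[X] ≈ 1.0938.

E[X] = C(7,4)·2^(1−C(4,2)) = 35/32 ≈ 1.0938.


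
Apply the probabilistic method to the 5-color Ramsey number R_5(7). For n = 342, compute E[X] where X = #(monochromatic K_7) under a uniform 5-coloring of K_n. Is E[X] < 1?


E[X] = C(342, 7) · 5^{1 − 21} = 102073837467888 · 5^{−20} = 102073837467888/95367431640625.
As a reduced fraction: E[X] = 102073837467888/95367431640625 ≈ 1.070.
Is E[X] < 1? NO.
Since E[X] ≥ 1, the first-moment bound is inconclusive at n = 342; it does NOT by itself certify R_5(7) > 342.

E[X] = 102073837467888/95367431640625 ≈ 1.070; E[X] ≥ 1; first-moment method inconclusive here.


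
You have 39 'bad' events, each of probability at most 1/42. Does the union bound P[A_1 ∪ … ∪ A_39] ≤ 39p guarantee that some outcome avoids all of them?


Union bound: P[∪_{i=1}^{39} A_i] ≤ Σ_i P[A_i] ≤ 39·p = 39·(1/42) = 13/14.
Numerically: 13/14 ≈ 0.9286.
Is 13/14 < 1? YES.
Since P[∪ A_i] ≤ 13/14 < 1, the complement has P[∩ A_i^c] ≥ 1 − 13/14 = 1/14 > 0, so some outcome avoids every A_i.

39·p = 13/14 ≈ 0.9286; existence CERTIFIED by the union bound.


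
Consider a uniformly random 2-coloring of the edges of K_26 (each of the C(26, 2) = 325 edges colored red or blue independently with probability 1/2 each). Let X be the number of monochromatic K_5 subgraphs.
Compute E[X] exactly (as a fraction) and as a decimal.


Let X = Σ_S X_S over the C(26, 5) = 65780 subsets S of size 5, where X_S = 1 if the K_5 on S is monochromatic.
For a fixed S, the K_5 on S has C(5, 2) = 10 edges. P[all 10 edges red] = (1/2)^10, and likewise for blue, so P[monochromatic] = 2·(1/2)^10 = 2^{1 − 10} = 1/512.
By linearity of expectation: E[X] = C(26, 5) · 2^{1 − 10} = 65780 · 1/512 = 16445/128.
Numerically: E[X] ≈ 128.476562.

E[X] = C(26,5)·2^(1−C(5,2)) = 16445/128 ≈ 128.476562.


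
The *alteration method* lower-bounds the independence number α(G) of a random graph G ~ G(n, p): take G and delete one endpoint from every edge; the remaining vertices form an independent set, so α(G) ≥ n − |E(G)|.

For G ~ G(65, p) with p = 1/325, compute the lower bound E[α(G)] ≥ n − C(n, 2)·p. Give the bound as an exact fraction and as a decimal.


E[|E(G)|] = C(65, 2)·p = 2080 · (1/325) = 32/5.
E[α(G)] ≥ n − E[|E(G)|] = 65 − 32/5 = 293/5.
Numerically: ≈ 58.6000.
(This is only a lower bound; the true E[α(G)] may be larger.)

E[α(G)] ≥ 293/5 ≈ 58.6000.


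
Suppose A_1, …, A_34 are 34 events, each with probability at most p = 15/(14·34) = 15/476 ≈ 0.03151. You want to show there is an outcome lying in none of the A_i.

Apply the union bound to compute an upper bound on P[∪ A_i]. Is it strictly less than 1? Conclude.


Union bound: P[∪_{i=1}^{34} A_i] ≤ Σ_i P[A_i] ≤ 34·p = 34·(15/476) = 15/14.
Numerically: 15/14 ≈ 1.07143.
Is 15/14 < 1? NO.
Since the bound 15/14 is ≥ 1, the union bound is uninformative here; it does NOT by itself certify existence.

34·p = 15/14 ≈ 1.07143; existence NOT certified by the union bound.


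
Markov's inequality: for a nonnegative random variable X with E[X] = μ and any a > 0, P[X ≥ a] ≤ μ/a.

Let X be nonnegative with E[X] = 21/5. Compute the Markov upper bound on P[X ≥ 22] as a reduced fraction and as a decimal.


μ = E[X] = 21/5, a = 22.
Markov: P[X ≥ 22] ≤ μ/a = (21/5)/22 = 21/110.
Numerically: ≈ 0.19091.
(Since a = 22 > μ = 4.20000, the bound 21/110 is < 1 and informative.)

P[X ≥ 22] ≤ 21/110 ≈ 0.19091.


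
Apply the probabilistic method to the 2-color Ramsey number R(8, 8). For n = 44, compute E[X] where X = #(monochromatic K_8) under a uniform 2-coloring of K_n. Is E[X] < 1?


E[X] = C(44, 8) · 2^{1 − 28} = 177232627 · 2^{−27} = 177232627/134217728.
As a reduced fraction: E[X] = 177232627/134217728 ≈ 1.3204860.
Is E[X] < 1? NO.
Since E[X] ≥ 1, the first-moment bound is inconclusive at n = 44; it does NOT by itself certify R(8, 8) > 44.

E[X] = 177232627/134217728 ≈ 1.3204860; E[X] ≥ 1; first-moment method inconclusive here.


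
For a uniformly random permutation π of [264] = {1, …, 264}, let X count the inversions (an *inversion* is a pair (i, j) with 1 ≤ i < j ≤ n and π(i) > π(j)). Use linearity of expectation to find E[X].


Write X = Σ X_I over the C(264, 2) = 34716 pairs i < j, with X_I the indicator of one inversion.
There are 34716 indicators.
For each fixed pair i < j, the values π(i) and π(j) are two distinct elements of {1, …, 264} in uniformly random order; by symmetry P[π(i) > π(j)] = 1/2.
By linearity: E[X] = 34716 · (1/2) = C(264, 2) · (1/2) = 34716/2 = 17358 ≈ 17358.000000.

E[X] = 17358 = 17358.000000.


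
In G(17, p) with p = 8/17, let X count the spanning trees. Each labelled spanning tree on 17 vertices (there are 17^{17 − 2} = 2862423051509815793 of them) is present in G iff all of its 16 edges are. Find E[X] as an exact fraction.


K_17 has 17^{17 − 2} = 2862423051509815793 labelled spanning trees.
For each such spanning tree H, let X_H = 1 if all 16 edges of H are present in G. Then P[X_H = 1] = p^{16} = (8/17)^{16} = 281474976710656/48661191875666868481.
By linearity of expectation: E[X] = Σ_H E[X_H] = 2862423051509815793 · p^{16} = 2862423051509815793 · 281474976710656/48661191875666868481 = 281474976710656/17.
Numerically: E[X] ≈ 1.656e+13.

E[X] = 2862423051509815793 · (8/17)^{16} = 281474976710656/17 ≈ 1.656e+13.


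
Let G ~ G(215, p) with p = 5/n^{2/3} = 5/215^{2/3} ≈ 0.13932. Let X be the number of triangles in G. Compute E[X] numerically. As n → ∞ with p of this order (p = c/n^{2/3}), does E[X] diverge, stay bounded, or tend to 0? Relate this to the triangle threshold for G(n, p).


Number of potential triangles: C(215, 3) = 1633355.
Each occurs with probability p³ ≈ (0.13932)³ ≈ 2.7041644e-03.
By linearity: E[X] = C(215, 3)·p³ ≈ 1633355 · 2.7041644e-03 ≈ 4416.86047.
Since α = 2/3 < 1, p = c/n^{2/3} ≫ 1/n is above the triangle threshold p ~ 1/n. Asymptotically E[X] ~ (c³/6)·n^{3(1−α)} = (5³/6)·n^{1} → ∞; triangles are abundant w.h.p.

E[X] ≈ 4416.86047; in regime p = Θ(1/n^{2/3}) E[X] diverges (above the triangle threshold p ~ 1/n).


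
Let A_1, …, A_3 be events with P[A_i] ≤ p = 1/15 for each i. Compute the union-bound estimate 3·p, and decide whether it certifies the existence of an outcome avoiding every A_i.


Union bound: P[∪_{i=1}^{3} A_i] ≤ Σ_i P[A_i] ≤ 3·p = 3·(1/15) = 1/5.
Numerically: 1/5 ≈ 0.20000.
Is 1/5 < 1? YES.
Since P[∪ A_i] ≤ 1/5 < 1, the complement has P[∩ A_i^c] ≥ 1 − 1/5 = 4/5 > 0, so some outcome avoids every A_i.

3·p = 1/5 ≈ 0.20000; existence CERTIFIED by the union bound.


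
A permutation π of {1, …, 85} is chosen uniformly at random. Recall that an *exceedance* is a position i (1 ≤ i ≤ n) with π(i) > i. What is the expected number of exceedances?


Write X = Σ_{i=1}^{85} X_i, where X_i = 1_{π(i) > i}.
For each fixed i, π(i) is uniform over {1, …, 85} (marginal of a uniform permutation), so P[π(i) > i] = (n − i)/n. Summing: Σ_{i=1}^{85} (n − i)/n = (0 + 1 + … + 84)/85 = 85(85 − 1)/(2·85) = (85 − 1)/2.
Hence E[X] = Σ_{i=1}^{85} (85 − i)/85 = 42 ≈ 42.00000.

E[X] = 42 = 42.00000.


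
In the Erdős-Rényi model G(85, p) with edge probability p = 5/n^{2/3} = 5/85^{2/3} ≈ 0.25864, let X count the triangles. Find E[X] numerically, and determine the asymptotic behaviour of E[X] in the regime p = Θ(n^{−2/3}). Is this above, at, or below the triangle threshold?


Number of potential triangles: C(85, 3) = 98770.
Each occurs with probability p³ ≈ (0.25864)³ ≈ 1.7301038e-02.
By linearity: E[X] = C(85, 3)·p³ ≈ 98770 · 1.7301038e-02 ≈ 1708.82353.
Since α = 2/3 < 1, p = c/n^{2/3} ≫ 1/n is above the triangle threshold p ~ 1/n. Asymptotically E[X] ~ (c³/6)·n^{3(1−α)} = (5³/6)·n^{1} → ∞; triangles are abundant w.h.p.

E[X] ≈ 1708.82353; in regime p = Θ(1/n^{2/3}) E[X] diverges (above the triangle threshold p ~ 1/n).


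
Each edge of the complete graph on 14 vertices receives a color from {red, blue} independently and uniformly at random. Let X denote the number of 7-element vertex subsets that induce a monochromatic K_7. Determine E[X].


Let X = Σ_S X_S over the C(14, 7) = 3432 subsets S of size 7, where X_S = 1 if the K_7 on S is monochromatic.
For a fixed S, the K_7 on S has C(7, 2) = 21 edges. P[all 21 edges red] = (1/2)^21, and likewise for blue, so P[monochromatic] = 2·(1/2)^21 = 2^{1 − 21} = 1/1048576.
By linearity of expectation: E[X] = C(14, 7) · 2^{1 − 21} = 3432 · 1/1048576 = 429/131072.
Numerically: E[X] ≈ 0.00327.

E[X] = C(14,7)·2^(1−C(7,2)) = 429/131072 ≈ 0.00327.


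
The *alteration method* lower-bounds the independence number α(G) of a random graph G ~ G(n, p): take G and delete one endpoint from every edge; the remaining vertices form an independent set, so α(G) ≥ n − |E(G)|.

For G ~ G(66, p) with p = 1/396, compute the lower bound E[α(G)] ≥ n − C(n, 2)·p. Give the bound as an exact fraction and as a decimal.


E[|E(G)|] = C(66, 2)·p = 2145 · (1/396) = 65/12.
E[α(G)] ≥ n − E[|E(G)|] = 66 − 65/12 = 727/12.
Numerically: ≈ 60.583333.
(This is only a lower bound; the true E[α(G)] may be larger.)

E[α(G)] ≥ 727/12 ≈ 60.583333.


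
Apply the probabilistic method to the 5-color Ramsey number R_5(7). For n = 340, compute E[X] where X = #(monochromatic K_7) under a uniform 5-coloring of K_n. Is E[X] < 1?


E[X] = C(340, 7) · 5^{1 − 21} = 97932136940560 · 5^{−20} = 97932136940560/95367431640625.
As a reduced fraction: E[X] = 19586427388112/19073486328125 ≈ 1.0269.
Is E[X] < 1? NO.
Since E[X] ≥ 1, the first-moment bound is inconclusive at n = 340; it does NOT by itself certify R_5(7) > 340.

E[X] = 19586427388112/19073486328125 ≈ 1.0269; E[X] ≥ 1; first-moment method inconclusive here.
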